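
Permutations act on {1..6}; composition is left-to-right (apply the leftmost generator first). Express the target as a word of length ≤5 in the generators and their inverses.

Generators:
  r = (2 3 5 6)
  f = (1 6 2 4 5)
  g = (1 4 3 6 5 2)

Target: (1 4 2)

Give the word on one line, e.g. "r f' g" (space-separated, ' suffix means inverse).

f' r' f' g'

  after f': (1 5 4 2 6)
  after r': (1 3 2 5 4 6)
  after f': (1 3 6 5 2 4)
  after g': (1 4 2)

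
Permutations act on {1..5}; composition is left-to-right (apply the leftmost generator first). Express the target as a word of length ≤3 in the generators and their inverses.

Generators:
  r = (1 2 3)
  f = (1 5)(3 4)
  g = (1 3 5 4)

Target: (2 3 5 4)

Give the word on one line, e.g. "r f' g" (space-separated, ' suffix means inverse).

  after g: (1 3 5 4)
  after r': (1 2)(3 5 4)
  after r': (2 3 5 4)

g r' r'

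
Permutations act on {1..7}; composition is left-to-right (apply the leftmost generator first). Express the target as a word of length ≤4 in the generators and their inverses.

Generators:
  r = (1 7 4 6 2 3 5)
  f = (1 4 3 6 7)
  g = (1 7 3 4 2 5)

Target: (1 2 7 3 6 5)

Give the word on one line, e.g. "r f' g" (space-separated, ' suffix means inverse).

  after g: (1 7 3 4 2 5)
  after f': (1 6 3)(2 5 7 4)
  after r: (1 2)(3 7 6 5 4)
  after f': (1 2 7 3 6 5)

g f' r f'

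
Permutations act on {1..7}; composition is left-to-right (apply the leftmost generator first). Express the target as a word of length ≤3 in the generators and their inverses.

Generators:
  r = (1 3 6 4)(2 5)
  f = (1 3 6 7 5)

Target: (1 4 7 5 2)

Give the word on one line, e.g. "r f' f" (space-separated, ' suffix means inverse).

  after r': (1 4 6 3)(2 5)
  after f: (1 4 7 5 2)

r' f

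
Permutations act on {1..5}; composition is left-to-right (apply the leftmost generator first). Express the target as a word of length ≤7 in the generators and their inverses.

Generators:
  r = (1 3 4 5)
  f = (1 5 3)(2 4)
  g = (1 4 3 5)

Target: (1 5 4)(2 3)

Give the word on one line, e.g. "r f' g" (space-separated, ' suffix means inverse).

r' f' r' g f

  after r': (1 5 4 3)
  after f': (2 4 5)
  after r': (1 5 2 3)
  after g: (2 5)(3 4)
  after f: (1 5 4)(2 3)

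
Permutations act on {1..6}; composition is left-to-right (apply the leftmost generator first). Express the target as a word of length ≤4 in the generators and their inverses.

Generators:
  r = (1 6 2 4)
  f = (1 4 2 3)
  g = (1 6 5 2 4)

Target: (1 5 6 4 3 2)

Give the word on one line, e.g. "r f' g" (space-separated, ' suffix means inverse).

r f' r g'

  after r: (1 6 2 4)
  after f': (1 6 4 3 2)
  after r: (1 2 6)(3 4)
  after g': (1 5 6 4 3 2)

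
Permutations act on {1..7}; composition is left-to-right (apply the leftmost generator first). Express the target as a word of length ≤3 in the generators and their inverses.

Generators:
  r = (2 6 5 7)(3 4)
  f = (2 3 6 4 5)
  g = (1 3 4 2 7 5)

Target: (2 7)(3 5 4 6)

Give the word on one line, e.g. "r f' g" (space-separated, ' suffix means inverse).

  after r': (2 7 5 6)(3 4)
  after f: (2 7)(3 5 4 6)

r' f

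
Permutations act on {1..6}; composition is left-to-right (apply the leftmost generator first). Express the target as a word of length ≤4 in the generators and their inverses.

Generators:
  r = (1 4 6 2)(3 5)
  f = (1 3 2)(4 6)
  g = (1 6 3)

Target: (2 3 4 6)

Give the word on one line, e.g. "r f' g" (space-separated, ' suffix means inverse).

g' f'

  after g': (1 3 6)
  after f': (2 3 4 6)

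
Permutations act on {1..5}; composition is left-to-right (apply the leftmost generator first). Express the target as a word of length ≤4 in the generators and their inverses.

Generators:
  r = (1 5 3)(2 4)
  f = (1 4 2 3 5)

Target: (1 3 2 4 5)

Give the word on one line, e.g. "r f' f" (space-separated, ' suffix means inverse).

  after r: (1 5 3)(2 4)
  after f: (3 4)
  after r': (1 3 2 4 5)

r f r'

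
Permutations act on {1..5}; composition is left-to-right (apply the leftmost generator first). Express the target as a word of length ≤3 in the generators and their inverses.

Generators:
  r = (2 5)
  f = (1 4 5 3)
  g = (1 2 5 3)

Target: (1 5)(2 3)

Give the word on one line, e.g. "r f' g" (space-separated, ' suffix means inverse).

g' g'

  after g': (1 3 5 2)
  after g': (1 5)(2 3)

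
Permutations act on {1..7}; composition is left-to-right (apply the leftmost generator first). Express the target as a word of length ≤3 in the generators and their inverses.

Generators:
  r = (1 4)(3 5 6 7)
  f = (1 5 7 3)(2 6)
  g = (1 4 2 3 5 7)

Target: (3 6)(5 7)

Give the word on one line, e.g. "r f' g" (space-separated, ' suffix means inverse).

r' r'

  after r': (1 4)(3 7 6 5)
  after r': (3 6)(5 7)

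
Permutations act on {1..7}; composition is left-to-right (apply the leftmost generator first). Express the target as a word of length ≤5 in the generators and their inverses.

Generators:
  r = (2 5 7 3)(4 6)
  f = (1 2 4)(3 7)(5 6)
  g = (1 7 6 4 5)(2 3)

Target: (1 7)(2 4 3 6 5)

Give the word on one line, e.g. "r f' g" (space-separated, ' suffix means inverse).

  after g: (1 7 6 4 5)(2 3)
  after r: (1 3 5)(4 7)
  after f: (1 7)(2 4 3 6 5)

g r f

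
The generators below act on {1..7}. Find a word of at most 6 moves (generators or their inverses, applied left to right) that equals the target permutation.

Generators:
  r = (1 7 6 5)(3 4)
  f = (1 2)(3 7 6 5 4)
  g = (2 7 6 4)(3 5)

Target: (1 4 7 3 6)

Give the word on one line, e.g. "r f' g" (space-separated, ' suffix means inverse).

  after r: (1 7 6 5)(3 4)
  after r: (1 6)(5 7)
  after f: (1 5 6 2)(3 7 4)
  after f: (1 4 7 3 6)

r r f f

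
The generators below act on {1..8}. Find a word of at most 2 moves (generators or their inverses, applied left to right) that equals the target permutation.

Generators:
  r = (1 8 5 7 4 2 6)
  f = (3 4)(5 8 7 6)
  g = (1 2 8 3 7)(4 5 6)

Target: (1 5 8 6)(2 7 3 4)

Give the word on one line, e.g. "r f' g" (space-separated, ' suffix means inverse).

r f'

  after r: (1 8 5 7 4 2 6)
  after f': (1 5 8 6)(2 7 3 4)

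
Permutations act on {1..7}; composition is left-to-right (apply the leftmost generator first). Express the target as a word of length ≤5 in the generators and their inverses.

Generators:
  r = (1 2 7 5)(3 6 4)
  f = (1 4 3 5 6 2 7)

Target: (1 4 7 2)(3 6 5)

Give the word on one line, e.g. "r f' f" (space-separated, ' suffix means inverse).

f' f' f' r' f'

  after f': (1 7 2 6 5 3 4)
  after f': (1 2 5 4 7 6 3)
  after f': (1 6 4 2 3 7 5)
  after r': (1 3 2 4)
  after f': (1 4 7 2)(3 6 5)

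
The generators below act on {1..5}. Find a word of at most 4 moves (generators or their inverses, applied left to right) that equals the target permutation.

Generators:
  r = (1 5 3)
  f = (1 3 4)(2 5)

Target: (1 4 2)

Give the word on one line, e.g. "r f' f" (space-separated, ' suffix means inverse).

f r f'

  after f: (1 3 4)(2 5)
  after r: (2 3 4 5)
  after f': (1 4 2)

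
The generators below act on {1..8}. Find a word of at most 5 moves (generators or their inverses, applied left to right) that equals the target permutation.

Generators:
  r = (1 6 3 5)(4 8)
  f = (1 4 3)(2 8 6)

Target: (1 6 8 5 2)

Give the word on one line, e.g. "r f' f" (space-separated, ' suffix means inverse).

  after r: (1 6 3 5)(4 8)
  after f: (1 2 8 3 5 4 6)
  after r: (1 2 4 3)(5 8)
  after f': (1 6 8 5 2)

r f r f'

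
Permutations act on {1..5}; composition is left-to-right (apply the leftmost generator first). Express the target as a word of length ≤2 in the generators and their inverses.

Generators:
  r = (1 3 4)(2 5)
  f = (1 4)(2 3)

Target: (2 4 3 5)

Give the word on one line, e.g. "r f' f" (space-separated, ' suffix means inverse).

  after f: (1 4)(2 3)
  after r: (2 4 3 5)

f r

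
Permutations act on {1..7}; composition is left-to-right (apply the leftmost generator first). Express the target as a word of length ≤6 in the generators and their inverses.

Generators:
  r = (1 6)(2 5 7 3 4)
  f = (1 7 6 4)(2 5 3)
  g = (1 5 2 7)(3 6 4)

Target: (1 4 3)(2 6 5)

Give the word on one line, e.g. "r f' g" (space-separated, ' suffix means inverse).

r' f' r r

  after r': (1 6)(2 4 3 7 5)
  after f': (1 7 2 6 4 5 3)
  after r: (1 3 6 2)(4 7 5)
  after r: (1 4 3)(2 6 5)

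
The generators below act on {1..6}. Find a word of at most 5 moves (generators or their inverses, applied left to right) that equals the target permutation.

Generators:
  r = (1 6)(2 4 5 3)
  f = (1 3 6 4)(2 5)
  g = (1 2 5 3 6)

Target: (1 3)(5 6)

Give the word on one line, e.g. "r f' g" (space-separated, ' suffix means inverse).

f' f' g f

  after f': (1 4 6 3)(2 5)
  after f': (1 6)(3 4)
  after g: (2 5 3 4 6)
  after f: (1 3)(5 6)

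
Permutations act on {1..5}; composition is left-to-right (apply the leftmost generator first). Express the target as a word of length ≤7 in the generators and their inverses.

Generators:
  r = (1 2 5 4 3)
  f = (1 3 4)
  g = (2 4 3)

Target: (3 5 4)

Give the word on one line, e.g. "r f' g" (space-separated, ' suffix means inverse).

g f g r' g

  after g: (2 4 3)
  after f: (1 3 2)
  after g: (1 2)(3 4)
  after r': (2 3 5)
  after g: (3 5 4)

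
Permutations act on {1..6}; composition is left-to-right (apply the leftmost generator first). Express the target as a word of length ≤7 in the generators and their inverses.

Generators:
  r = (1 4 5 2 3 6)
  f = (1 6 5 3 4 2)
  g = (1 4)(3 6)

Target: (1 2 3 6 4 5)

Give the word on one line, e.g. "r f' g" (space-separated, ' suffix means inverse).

f g' f' r g'

  after f: (1 6 5 3 4 2)
  after g': (1 3)(2 4)(5 6)
  after f': (1 5)(2 3)
  after r: (1 2 6)(4 5)
  after g': (1 2 3 6 4 5)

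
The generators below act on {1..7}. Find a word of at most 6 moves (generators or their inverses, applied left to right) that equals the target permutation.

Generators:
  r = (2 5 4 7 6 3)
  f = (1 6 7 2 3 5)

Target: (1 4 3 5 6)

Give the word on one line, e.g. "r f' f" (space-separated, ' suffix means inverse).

  after f: (1 6 7 2 3 5)
  after r': (1 7 3 2 6 4 5)
  after r': (1 4 2 7 6 5)
  after f: (1 4 3 5 6)

f r' r' f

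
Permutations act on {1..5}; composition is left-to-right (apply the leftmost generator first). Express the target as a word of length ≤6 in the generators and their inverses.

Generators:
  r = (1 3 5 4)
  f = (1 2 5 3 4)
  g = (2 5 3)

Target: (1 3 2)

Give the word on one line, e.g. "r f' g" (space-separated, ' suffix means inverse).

  after g': (2 3 5)
  after r: (1 3 4)(2 5)
  after f: (1 4 2 3)
  after f: (2 4 5 3)
  after r: (1 3 2)

g' r f f r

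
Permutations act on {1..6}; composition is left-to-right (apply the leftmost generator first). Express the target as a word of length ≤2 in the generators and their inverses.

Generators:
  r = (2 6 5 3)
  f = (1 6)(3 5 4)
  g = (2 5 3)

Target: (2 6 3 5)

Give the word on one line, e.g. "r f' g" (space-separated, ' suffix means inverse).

  after r: (2 6 5 3)
  after g: (2 6 3 5)

r g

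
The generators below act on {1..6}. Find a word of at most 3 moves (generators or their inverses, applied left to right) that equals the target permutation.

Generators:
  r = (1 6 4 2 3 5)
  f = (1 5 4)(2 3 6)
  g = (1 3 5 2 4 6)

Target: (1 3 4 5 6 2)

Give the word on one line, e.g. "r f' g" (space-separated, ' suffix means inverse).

g g r'

  after g: (1 3 5 2 4 6)
  after g: (1 5 4)(2 6 3)
  after r': (1 3 4 5 6 2)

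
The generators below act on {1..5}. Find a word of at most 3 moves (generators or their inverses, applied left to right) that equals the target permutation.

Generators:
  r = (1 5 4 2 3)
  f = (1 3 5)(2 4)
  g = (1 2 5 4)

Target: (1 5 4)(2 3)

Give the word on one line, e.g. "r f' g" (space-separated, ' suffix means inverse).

g' r'

  after g': (1 4 5 2)
  after r': (1 5 4)(2 3)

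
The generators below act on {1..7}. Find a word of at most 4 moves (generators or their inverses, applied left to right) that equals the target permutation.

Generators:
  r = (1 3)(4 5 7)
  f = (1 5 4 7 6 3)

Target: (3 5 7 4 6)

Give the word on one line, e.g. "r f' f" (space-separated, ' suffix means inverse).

  after r': (1 3)(4 7 5)
  after f: (3 5 7 4 6)

r' f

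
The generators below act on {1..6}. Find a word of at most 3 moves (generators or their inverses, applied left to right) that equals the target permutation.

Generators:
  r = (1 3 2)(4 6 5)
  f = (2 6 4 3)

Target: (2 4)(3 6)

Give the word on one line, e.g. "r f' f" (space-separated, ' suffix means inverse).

f f

  after f: (2 6 4 3)
  after f: (2 4)(3 6)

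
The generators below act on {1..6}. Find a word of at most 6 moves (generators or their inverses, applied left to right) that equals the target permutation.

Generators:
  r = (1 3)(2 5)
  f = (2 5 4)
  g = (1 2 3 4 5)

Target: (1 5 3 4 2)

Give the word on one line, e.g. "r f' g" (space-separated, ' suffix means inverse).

g r' f f f

  after g: (1 2 3 4 5)
  after r': (1 5 3 4 2)
  after f: (1 4 5 3 2)
  after f: (1 2)(3 5)
  after f: (1 5 3 4 2)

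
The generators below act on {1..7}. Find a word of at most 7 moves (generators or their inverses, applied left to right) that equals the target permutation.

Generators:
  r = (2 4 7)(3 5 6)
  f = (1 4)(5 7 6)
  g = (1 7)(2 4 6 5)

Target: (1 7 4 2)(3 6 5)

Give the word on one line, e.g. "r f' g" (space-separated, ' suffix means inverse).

r f' f' f' r

  after r: (2 4 7)(3 5 6)
  after f': (1 4 5 7 2)(3 6)
  after f': (2 4 6 3 7)
  after f': (1 4 7 2)(3 5 6)
  after r: (1 7 4 2)(3 6 5)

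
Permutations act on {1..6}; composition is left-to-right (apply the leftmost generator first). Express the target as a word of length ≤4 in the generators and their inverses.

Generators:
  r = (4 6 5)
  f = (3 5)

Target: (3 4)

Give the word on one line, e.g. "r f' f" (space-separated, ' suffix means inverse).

r' f r

  after r': (4 5 6)
  after f: (3 5 6 4)
  after r: (3 4)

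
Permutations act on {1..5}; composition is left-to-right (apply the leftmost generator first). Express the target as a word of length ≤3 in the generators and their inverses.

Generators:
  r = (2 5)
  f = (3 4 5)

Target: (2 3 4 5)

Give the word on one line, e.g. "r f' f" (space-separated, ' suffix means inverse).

r f

  after r: (2 5)
  after f: (2 3 4 5)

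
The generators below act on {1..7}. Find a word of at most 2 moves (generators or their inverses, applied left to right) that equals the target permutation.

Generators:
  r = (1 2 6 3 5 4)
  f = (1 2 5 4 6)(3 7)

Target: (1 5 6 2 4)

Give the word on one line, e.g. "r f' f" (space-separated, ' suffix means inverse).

f f

  after f: (1 2 5 4 6)(3 7)
  after f: (1 5 6 2 4)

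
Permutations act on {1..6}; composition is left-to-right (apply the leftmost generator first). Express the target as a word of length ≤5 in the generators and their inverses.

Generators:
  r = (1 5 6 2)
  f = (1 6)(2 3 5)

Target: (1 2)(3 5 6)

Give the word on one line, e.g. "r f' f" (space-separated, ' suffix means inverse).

r f' f'

  after r: (1 5 6 2)
  after f': (1 3 2 6 5)
  after f': (1 2)(3 5 6)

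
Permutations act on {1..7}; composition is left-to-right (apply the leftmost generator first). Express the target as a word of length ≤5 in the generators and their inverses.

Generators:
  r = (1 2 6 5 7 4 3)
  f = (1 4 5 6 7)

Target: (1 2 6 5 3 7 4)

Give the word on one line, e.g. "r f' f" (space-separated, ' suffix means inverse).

f' f' r' f' f'

  after f': (1 7 6 5 4)
  after f': (1 6 4 7 5)
  after r': (1 2)(3 4 5)(6 7)
  after f': (1 2 7 5 3)
  after f': (1 2 6 5 3 7 4)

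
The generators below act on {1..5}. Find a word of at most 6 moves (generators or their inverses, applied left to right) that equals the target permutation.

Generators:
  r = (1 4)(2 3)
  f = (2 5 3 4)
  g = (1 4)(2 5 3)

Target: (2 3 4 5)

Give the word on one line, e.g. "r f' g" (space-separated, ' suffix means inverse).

g' r' f f

  after g': (1 4)(2 3 5)
  after r': (3 5)
  after f: (2 5 4)
  after f: (2 3 4 5)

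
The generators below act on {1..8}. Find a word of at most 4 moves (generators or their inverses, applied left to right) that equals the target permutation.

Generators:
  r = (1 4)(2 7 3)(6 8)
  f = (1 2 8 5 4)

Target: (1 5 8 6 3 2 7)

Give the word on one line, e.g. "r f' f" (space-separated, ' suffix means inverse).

  after r': (1 4)(2 3 7)(6 8)
  after f': (1 5 8 6 2 3 7)
  after r: (1 5 6 7 4)
  after r: (1 5 8 6 3 2 7)

r' f' r r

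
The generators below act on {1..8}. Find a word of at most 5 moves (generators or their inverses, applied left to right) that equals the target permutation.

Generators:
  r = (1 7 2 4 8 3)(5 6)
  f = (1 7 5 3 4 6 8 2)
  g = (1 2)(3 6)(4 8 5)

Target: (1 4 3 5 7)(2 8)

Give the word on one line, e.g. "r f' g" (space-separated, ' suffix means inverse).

f' r g' g' r'

  after f': (1 2 8 6 4 3 5 7)
  after r: (1 4)(2 3 6 8 5)
  after g': (1 5)(2 6 4)
  after g': (1 8 4)(2 3 6 5)
  after r': (1 4 3 5 7)(2 8)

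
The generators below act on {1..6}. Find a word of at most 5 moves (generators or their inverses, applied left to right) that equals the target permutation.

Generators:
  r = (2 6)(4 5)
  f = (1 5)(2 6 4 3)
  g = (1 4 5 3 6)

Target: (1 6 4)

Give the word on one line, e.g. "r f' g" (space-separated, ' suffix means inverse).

r' g' r' f

  after r': (2 6)(4 5)
  after g': (1 6 2 3 5)
  after r': (1 2 3 4 5)
  after f: (1 6 4)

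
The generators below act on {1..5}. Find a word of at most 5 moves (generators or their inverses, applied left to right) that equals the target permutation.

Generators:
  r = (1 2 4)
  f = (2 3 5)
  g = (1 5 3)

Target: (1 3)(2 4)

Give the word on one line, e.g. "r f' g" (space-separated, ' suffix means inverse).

r g' g' f

  after r: (1 2 4)
  after g': (1 2 4 3 5)
  after g': (1 2 4 5 3)
  after f: (1 3)(2 4)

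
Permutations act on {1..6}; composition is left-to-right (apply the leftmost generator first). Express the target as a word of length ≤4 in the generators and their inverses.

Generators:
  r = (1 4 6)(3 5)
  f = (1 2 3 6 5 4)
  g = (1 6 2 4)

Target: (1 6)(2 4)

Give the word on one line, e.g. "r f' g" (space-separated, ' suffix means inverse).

  after r': (1 6 4)(3 5)
  after g: (1 2 4 6)(3 5)
  after r': (1 2)
  after g': (1 6)(2 4)

r' g r' g'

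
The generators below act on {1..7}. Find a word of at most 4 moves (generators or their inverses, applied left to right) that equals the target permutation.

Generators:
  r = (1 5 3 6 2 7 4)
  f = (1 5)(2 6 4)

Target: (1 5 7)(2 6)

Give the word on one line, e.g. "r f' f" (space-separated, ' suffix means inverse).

  after r: (1 5 3 6 2 7 4)
  after r: (1 3 2 4 5 6 7)
  after f: (1 3 6 7 5 4)
  after r': (1 5 7)(2 6)

r r f r'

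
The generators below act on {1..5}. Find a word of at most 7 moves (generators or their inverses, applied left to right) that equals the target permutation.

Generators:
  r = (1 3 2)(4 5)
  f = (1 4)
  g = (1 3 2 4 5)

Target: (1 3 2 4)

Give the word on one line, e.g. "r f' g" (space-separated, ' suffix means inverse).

  after f: (1 4)
  after g': (1 2 3)(4 5)
  after r': (1 3 2)
  after g': (2 5 4)
  after r: (1 3 2 4)

f g' r' g' r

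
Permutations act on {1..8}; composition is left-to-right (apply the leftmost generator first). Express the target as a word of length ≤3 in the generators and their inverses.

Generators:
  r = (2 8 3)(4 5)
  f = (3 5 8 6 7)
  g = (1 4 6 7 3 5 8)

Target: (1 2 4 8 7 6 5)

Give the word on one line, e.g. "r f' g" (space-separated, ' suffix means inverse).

r g' r'

  after r: (2 8 3)(4 5)
  after g': (1 8 7 6 4 3 2 5)
  after r': (1 2 4 8 7 6 5)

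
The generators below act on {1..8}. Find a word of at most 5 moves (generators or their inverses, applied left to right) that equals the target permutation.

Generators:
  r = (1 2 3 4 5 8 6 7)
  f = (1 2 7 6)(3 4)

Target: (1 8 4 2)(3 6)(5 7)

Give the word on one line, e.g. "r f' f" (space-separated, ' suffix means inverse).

  after r': (1 7 6 8 5 4 3 2)
  after r': (1 6 5 3)(2 7 8 4)
  after r': (1 8 3 7 5 2 6 4)
  after f: (1 8 4 2)(3 6)(5 7)

r' r' r' f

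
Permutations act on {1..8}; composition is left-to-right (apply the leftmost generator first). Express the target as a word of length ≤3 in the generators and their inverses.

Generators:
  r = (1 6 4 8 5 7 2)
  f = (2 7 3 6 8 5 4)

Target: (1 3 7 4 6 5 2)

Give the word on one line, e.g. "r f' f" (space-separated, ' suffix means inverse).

r f'

  after r: (1 6 4 8 5 7 2)
  after f': (1 3 7 4 6 5 2)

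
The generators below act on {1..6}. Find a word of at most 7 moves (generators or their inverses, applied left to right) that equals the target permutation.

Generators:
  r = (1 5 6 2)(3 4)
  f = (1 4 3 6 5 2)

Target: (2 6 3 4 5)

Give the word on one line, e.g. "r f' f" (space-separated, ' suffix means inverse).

  after r': (1 2 6 5)(3 4)
  after r': (1 6)(2 5)
  after f': (1 3 4)(2 6)
  after r': (1 4 2 5)
  after f': (2 6 3 4 5)

r' r' f' r' f'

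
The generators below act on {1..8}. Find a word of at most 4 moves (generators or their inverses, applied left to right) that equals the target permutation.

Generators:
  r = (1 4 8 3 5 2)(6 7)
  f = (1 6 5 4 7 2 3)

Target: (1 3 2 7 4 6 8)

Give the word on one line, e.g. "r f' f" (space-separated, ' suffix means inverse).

  after f: (1 6 5 4 7 2 3)
  after f: (1 5 7 3 6 4 2)
  after r: (1 2 4)(3 7 5 6 8)
  after f: (1 3 2 7 4 6 8)

f f r f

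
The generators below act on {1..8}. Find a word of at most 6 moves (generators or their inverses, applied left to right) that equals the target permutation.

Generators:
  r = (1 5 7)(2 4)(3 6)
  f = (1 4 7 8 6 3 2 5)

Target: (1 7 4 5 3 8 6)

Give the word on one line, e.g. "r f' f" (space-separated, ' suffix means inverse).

  after r': (1 7 5)(2 4)(3 6)
  after f: (1 8 6 2 7)(4 5)
  after r': (1 8 3 6 4)(2 5)
  after f': (1 7 4 5 3 8 6)

r' f r' f'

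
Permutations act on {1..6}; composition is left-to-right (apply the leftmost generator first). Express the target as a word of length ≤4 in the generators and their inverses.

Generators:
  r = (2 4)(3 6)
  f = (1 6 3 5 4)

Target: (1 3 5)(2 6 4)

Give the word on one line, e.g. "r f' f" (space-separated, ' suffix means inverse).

  after r': (2 4)(3 6)
  after f: (1 6 5 4 2)
  after f: (1 3 5)(2 6 4)

r' f f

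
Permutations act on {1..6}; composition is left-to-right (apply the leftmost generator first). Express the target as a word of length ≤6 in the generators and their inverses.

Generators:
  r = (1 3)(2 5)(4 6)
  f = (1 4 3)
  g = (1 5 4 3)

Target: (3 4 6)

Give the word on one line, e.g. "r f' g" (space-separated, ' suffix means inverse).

  after f': (1 3 4)
  after r': (2 5)(3 6 4)
  after f': (1 3 6)(2 5)
  after r': (3 4 6)

f' r' f' r'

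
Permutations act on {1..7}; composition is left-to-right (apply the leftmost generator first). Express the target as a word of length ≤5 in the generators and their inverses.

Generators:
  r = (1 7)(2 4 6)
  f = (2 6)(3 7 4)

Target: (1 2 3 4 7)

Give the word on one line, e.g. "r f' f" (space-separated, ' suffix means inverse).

f' r' f r'

  after f': (2 6)(3 4 7)
  after r': (1 7 3 2 4)
  after f: (1 4)(2 3 6)
  after r': (1 2 3 4 7)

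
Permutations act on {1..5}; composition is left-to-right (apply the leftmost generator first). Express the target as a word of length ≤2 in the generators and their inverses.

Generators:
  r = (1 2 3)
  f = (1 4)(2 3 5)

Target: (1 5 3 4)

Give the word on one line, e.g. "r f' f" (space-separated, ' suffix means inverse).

r f'

  after r: (1 2 3)
  after f': (1 5 3 4)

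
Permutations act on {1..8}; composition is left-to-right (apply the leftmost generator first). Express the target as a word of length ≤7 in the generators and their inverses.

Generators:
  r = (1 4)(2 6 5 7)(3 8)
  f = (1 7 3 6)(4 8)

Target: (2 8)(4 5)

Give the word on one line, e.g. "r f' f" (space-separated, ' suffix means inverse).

f r f r f

  after f: (1 7 3 6)(4 8)
  after r: (1 2 6 4 3 5 7 8)
  after f: (1 2)(3 5)(4 6 8 7)
  after r: (1 6 3 7)(2 4 5 8)
  after f: (2 8)(4 5)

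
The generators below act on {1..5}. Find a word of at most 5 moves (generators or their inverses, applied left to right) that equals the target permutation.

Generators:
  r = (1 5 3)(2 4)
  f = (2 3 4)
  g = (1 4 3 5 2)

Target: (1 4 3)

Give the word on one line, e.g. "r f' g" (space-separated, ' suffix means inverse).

  after f: (2 3 4)
  after r: (1 5 3 2)
  after g': (1 3 5 4)
  after f': (1 2 4)(3 5)
  after r': (1 4 3)

f r g' f' r'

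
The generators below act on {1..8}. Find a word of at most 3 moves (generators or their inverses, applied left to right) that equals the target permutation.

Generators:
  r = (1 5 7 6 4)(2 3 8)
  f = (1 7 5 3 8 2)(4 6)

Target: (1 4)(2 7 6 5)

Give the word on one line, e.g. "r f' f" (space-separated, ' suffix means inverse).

  after f: (1 7 5 3 8 2)(4 6)
  after r: (1 6)(2 5 8 3)
  after r: (1 4)(2 7 6 5)

f r r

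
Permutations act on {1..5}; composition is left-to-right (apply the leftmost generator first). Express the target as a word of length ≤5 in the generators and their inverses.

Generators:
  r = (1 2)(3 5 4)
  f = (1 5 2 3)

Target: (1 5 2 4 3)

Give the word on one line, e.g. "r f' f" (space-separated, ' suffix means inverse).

f f f r

  after f: (1 5 2 3)
  after f: (1 2)(3 5)
  after f: (1 3 2 5)
  after r: (1 5 2 4 3)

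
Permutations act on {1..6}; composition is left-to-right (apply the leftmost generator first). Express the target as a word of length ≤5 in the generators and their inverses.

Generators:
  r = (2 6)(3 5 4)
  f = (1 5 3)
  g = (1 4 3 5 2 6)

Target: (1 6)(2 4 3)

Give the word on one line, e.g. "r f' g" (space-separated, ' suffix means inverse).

  after r: (2 6)(3 5 4)
  after f: (1 5 4)(2 6)
  after g: (1 2)(3 5)
  after g: (1 6)(2 4 3)

r f g g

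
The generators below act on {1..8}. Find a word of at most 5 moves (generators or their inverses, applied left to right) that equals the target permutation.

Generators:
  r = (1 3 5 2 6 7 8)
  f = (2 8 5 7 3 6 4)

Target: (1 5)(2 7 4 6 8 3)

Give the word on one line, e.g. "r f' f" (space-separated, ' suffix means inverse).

r' r' f'

  after r': (1 8 7 6 2 5 3)
  after r': (1 7 2 3 8 6 5)
  after f': (1 5)(2 7 4 6 8 3)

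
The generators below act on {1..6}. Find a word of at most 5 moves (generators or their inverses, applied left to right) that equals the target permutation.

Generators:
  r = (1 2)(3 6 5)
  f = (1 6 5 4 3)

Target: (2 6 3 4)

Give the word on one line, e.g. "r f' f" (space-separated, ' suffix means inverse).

f' f' f' r f

  after f': (1 3 4 5 6)
  after f': (1 4 6 3 5)
  after f': (1 5 3 6 4)
  after r: (1 3 5 6 4 2)
  after f: (2 6 3 4)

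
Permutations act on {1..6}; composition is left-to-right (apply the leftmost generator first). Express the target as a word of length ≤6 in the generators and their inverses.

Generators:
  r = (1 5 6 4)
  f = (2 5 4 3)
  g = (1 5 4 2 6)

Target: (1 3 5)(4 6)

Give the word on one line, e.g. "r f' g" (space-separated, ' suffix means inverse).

  after g': (1 6 2 4 5)
  after g': (1 2 5 6 4)
  after f': (1 3 4)(5 6)
  after r': (1 3 6)
  after r': (1 3 5)(4 6)

g' g' f' r' r'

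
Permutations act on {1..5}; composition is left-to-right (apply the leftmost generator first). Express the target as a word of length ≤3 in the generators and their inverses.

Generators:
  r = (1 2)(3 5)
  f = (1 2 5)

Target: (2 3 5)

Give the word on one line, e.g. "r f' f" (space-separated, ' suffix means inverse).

f r'

  after f: (1 2 5)
  after r': (2 3 5)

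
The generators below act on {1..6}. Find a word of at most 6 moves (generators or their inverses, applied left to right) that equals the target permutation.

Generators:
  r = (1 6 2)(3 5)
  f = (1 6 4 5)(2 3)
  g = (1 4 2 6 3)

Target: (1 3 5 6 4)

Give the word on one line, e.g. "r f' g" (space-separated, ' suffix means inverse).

  after r': (1 2 6)(3 5)
  after g': (1 4)(3 5 6)
  after f: (1 5 4 6 2 3)
  after g': (1 5)(2 6 4)
  after r: (1 3 5 6 4)

r' g' f g' r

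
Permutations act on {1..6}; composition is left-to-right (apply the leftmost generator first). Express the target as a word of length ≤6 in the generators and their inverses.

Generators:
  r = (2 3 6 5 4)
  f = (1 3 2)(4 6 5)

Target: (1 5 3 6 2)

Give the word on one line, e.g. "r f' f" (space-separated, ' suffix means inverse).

  after r: (2 3 6 5 4)
  after f': (1 2)(3 4)
  after r': (1 4 2)(3 5 6)
  after r': (1 5 3 6 2)

r f' r' r'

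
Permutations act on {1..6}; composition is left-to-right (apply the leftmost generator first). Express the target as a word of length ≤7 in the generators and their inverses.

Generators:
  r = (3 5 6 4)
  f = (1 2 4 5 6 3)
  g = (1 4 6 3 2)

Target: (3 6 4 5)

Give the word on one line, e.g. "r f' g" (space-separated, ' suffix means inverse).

r g' f g' r'

  after r: (3 5 6 4)
  after g': (1 2 3 5 4 6)
  after f: (1 4 3 6 2)
  after g': (3 4 6)
  after r': (3 6 4 5)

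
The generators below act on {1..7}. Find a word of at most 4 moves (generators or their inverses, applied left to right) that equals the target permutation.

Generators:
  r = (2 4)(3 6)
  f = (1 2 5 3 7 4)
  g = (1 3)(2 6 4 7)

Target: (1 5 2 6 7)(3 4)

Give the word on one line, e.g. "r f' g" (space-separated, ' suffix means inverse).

g f'

  after g: (1 3)(2 6 4 7)
  after f': (1 5 2 6 7)(3 4)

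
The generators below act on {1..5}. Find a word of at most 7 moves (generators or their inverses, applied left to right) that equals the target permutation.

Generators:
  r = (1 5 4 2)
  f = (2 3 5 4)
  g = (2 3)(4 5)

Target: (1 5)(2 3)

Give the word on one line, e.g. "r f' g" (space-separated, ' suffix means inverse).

f' f' r f g

  after f': (2 4 5 3)
  after f': (2 5)(3 4)
  after r: (1 5)(2 4 3)
  after f: (1 4 5)
  after g: (1 5)(2 3)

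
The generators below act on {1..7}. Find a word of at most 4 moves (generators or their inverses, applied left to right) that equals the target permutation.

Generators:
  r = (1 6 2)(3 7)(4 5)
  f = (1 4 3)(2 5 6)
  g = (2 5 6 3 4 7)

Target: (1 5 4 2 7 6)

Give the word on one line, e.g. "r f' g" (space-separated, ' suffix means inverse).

f' g r'

  after f': (1 3 4)(2 6 5)
  after g: (1 4)(2 3 7)
  after r': (1 5 4 2 7 6)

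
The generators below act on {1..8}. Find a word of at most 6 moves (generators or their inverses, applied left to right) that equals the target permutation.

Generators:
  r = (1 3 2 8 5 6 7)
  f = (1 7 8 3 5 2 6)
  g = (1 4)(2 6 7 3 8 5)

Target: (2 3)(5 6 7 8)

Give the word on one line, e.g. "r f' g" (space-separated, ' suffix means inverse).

r f' f' r

  after r: (1 3 2 8 5 6 7)
  after f': (1 8 3 5 2 7 6)
  after f': (1 7 2)
  after r: (2 3)(5 6 7 8)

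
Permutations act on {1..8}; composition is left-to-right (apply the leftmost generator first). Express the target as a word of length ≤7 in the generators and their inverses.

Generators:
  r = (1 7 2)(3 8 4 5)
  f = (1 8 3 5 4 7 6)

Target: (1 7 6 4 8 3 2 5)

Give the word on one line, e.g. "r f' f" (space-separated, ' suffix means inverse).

r' r' f r f'

  after r': (1 2 7)(3 5 4 8)
  after r': (1 7 2)(3 4)(5 8)
  after f: (1 6)(2 8 4 5 3 7)
  after r: (1 6 7)(2 4 3)(5 8)
  after f': (1 7 6 4 8 3 2 5)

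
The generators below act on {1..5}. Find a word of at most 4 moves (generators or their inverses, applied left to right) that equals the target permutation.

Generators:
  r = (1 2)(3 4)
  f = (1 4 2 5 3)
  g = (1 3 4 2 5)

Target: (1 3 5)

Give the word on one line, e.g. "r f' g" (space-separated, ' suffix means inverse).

f g'

  after f: (1 4 2 5 3)
  after g': (1 3 5)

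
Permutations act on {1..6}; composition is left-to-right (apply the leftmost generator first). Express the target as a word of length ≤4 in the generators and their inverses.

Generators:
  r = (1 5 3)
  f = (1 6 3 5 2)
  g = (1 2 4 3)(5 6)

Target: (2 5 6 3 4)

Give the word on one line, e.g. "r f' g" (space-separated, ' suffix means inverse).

g' r

  after g': (1 3 4 2)(5 6)
  after r: (2 5 6 3 4)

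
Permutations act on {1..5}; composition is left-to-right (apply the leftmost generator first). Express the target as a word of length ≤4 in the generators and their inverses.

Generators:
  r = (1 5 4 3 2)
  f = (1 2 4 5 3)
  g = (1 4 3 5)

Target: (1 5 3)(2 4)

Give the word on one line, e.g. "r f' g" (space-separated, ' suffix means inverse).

f' g

  after f': (1 3 5 4 2)
  after g: (1 5 3)(2 4)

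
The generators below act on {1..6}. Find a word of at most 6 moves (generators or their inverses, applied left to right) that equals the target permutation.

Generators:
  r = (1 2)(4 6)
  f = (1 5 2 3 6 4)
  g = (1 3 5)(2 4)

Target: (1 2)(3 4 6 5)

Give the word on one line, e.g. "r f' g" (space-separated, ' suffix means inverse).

  after f': (1 4 6 3 2 5)
  after g: (1 2)(3 4 6 5)
  after r: (3 6 5)
  after r: (1 2)(3 4 6 5)

f' g r r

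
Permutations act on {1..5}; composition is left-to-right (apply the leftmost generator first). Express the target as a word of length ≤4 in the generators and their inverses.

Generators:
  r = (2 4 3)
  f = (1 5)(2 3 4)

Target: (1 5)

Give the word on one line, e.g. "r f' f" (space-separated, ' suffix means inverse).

  after f': (1 5)(2 4 3)
  after r': (1 5)

f' r'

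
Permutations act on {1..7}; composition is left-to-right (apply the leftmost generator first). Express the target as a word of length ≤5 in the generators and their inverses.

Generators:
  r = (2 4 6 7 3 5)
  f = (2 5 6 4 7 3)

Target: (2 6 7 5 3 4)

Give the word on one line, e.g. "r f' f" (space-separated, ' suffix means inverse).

f' r' r'

  after f': (2 3 7 4 6 5)
  after r': (2 7)(3 6)
  after r': (2 6 7 5 3 4)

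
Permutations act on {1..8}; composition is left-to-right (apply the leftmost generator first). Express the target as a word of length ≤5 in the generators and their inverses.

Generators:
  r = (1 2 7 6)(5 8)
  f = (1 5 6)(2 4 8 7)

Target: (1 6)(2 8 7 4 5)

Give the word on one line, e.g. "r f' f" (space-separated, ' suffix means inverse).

  after r': (1 6 7 2)(5 8)
  after f: (2 5 7 4 8 6)
  after r': (1 6)(2 8 7 4 5)

r' f r'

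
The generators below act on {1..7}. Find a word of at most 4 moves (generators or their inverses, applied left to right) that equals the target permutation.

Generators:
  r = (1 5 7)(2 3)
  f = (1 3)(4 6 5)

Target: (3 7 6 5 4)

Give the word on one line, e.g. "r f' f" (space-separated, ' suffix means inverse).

f' r r f'

  after f': (1 3)(4 5 6)
  after r: (1 2 3 5 6 4 7)
  after r: (1 3 7 5 6 4)
  after f': (3 7 6 5 4)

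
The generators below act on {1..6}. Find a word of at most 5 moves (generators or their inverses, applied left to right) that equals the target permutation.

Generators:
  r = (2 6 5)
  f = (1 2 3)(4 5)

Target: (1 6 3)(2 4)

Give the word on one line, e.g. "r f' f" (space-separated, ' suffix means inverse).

r' f r' r'

  after r': (2 5 6)
  after f: (1 2 4 5 6 3)
  after r': (1 5 2 4 6 3)
  after r': (1 6 3)(2 4)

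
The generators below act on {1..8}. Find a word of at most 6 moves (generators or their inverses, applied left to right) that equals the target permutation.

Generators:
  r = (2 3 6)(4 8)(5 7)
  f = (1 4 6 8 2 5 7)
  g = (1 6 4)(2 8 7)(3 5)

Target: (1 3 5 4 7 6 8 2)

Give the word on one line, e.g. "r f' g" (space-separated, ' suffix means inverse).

g' r' r' f r'

  after g': (1 4 6)(2 7 8)(3 5)
  after r': (1 8 6)(2 5)(3 7 4)
  after r': (1 4 2 7 8 3 5 6)
  after f: (1 6 4 5 8 3 7 2)
  after r': (1 3 5 4 7 6 8 2)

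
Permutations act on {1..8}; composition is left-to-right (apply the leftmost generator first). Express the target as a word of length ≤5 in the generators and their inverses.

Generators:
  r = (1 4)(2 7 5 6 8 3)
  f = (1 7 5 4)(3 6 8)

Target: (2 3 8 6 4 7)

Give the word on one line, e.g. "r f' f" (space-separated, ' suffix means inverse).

  after r': (1 4)(2 3 8 6 5 7)
  after f': (1 5)(2 8 3 6 7)
  after f': (1 7 2 6)(4 5)
  after f': (2 3 8 6 4 7)

r' f' f' f'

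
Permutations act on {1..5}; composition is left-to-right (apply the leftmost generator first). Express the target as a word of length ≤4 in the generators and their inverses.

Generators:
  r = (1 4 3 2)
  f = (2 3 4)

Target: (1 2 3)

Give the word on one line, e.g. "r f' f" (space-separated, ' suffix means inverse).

r' f r

  after r': (1 2 3 4)
  after f: (1 3 2 4)
  after r: (1 2 3)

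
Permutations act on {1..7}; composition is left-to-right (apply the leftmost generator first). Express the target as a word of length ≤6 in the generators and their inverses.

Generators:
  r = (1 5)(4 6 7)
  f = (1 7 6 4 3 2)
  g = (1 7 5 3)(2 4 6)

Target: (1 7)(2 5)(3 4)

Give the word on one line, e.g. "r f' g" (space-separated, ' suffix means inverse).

r' f g g f

  after r': (1 5)(4 7 6)
  after f: (1 5 7 4 6 3 2)
  after g: (1 3 4 2 7 6)
  after g: (2 5 3 6 7)
  after f: (1 7)(2 5)(3 4)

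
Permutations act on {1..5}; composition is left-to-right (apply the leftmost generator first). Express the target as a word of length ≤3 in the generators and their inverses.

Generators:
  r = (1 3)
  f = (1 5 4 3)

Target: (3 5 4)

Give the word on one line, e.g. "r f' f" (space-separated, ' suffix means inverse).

r' f

  after r': (1 3)
  after f: (3 5 4)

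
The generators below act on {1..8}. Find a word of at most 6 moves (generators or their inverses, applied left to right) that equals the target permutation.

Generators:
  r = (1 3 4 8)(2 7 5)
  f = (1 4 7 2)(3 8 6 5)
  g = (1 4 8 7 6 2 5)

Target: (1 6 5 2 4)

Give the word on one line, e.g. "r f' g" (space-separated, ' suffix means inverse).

r f r' g f

  after r: (1 3 4 8)(2 7 5)
  after f: (1 8 4 6 5)(3 7)
  after r': (1 4 6 7)(2 5 8 3)
  after g: (1 8 3 5 7 4 2)
  after f: (1 6 5 2 4)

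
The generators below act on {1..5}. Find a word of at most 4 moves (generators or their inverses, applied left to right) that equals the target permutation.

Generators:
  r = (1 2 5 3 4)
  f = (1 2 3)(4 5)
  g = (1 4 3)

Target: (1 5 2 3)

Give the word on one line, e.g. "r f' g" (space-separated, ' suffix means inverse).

r' r' g' f'

  after r': (1 4 3 5 2)
  after r': (1 3 2 4 5)
  after g': (1 4 5 3 2)
  after f': (1 5 2 3)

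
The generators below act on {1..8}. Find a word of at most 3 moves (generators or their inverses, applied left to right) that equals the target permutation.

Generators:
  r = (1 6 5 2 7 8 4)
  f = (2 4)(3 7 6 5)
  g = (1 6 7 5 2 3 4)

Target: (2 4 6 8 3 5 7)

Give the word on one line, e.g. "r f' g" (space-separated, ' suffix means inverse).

  after f': (2 4)(3 5 6 7)
  after r: (1 6 8 4 7 3 2)
  after g': (2 4 6 8 3 5 7)

f' r g'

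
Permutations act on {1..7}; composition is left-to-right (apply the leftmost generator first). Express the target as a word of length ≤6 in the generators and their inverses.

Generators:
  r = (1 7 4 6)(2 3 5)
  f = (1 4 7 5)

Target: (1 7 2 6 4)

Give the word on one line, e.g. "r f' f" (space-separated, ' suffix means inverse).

r' f' r' r'

  after r': (1 6 4 7)(2 5 3)
  after f': (1 6)(2 7 5 3)
  after r': (1 4 7 3 5 2)
  after r': (1 7 2 6 4)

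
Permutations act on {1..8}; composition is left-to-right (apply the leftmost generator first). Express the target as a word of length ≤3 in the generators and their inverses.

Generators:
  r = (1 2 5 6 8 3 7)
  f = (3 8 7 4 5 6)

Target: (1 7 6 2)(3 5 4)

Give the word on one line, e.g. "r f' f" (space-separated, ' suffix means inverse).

  after f': (3 6 5 4 7 8)
  after r': (1 7 6 2)(3 5 4)

f' r'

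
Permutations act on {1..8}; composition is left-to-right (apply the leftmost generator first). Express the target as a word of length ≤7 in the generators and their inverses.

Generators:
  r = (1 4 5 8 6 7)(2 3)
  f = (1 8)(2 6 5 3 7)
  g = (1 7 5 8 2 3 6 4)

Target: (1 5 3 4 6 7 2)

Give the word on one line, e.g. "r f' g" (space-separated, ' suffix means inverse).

  after g: (1 7 5 8 2 3 6 4)
  after f': (1 3 2 5)(4 8 7 6)
  after f': (1 5 8 3 7 2 6 4)
  after g: (1 8 6)(2 4 7 3 5)
  after r': (1 5 3 4 6 7 2)

g f' f' g r'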